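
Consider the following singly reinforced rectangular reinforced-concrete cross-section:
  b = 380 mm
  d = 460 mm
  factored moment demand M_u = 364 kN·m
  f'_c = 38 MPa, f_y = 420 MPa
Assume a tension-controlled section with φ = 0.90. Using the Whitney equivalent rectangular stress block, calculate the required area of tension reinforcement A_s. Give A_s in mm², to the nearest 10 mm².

M_n = M_u/φ = 364/0.90 = 404.444 kN·m.
With M_n = 0.85 f'_c a b (d − a/2), solve the quadratic for a:
a = d − √(d² − 2M_n/(0.85 f'_c b)) = 460 − √(460² − 2 × 404.444×10⁶/(0.85 × 38 × 380)) = 78.30 mm.
A_s = 0.85 f'_c a b / f_y = 0.85 × 38 × 78.30 × 380 / 420 = 2288.2 mm².

A_s ≈ 2290 mm²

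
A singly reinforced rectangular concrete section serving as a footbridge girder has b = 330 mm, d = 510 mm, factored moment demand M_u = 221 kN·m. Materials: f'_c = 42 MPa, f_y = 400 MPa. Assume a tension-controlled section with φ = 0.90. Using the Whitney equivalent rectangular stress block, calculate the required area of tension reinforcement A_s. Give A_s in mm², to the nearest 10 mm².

A_s ≈ 1260 mm²

M_n = M_u/φ = 221/0.90 = 245.556 kN·m.
With M_n = 0.85 f'_c a b (d − a/2), solve the quadratic for a:
a = d − √(d² − 2M_n/(0.85 f'_c b)) = 510 − √(510² − 2 × 245.556×10⁶/(0.85 × 42 × 330)) = 42.65 mm.
A_s = 0.85 f'_c a b / f_y = 0.85 × 42 × 42.65 × 330 / 400 = 1256.1 mm².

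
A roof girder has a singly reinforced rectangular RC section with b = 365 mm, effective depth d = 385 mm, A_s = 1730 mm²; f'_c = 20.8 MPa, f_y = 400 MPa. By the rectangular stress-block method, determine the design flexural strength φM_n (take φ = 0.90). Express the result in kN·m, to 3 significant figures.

T = A_s f_y = 1730 × 400 = 692000 N = 692 kN.
From C = T: a = T/(0.85 f'_c b) = 692000/(0.85 × 20.8 × 365) = 107.23 mm.
M_n = T(d − a/2) = 692 kN × (385 − 53.615) mm = 229.32 kN·m.
φM_n = 0.90 × 229.32 = 206.39 kN·m.

φM_n ≈ 206 kN·m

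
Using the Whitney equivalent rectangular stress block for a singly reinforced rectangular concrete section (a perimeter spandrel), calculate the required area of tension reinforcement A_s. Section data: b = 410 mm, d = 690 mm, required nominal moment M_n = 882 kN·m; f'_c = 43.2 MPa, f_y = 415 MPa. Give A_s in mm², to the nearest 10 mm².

A_s ≈ 3300 mm²

With M_n = 0.85 f'_c a b (d − a/2), solve the quadratic for a:
a = d − √(d² − 2M_n/(0.85 f'_c b)) = 690 − √(690² − 2 × 882×10⁶/(0.85 × 43.2 × 410)) = 90.89 mm.
A_s = 0.85 f'_c a b / f_y = 0.85 × 43.2 × 90.89 × 410 / 415 = 3297.3 mm².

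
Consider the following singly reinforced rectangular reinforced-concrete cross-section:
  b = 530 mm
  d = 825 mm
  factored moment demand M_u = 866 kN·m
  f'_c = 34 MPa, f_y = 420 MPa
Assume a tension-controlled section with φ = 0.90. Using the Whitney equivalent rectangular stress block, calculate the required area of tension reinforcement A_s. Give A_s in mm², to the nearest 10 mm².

M_n = M_u/φ = 866/0.90 = 962.222 kN·m.
With M_n = 0.85 f'_c a b (d − a/2), solve the quadratic for a:
a = d − √(d² − 2M_n/(0.85 f'_c b)) = 825 − √(825² − 2 × 962.222×10⁶/(0.85 × 34 × 530)) = 80.03 mm.
A_s = 0.85 f'_c a b / f_y = 0.85 × 34 × 80.03 × 530 / 420 = 2918.6 mm².

A_s ≈ 2920 mm²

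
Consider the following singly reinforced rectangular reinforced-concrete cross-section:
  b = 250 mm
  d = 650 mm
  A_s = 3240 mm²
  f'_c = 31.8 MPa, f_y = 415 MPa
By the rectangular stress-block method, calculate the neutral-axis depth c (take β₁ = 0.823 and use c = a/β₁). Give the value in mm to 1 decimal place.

c ≈ 241.8 mm

T = A_s f_y = 3240 × 415 = 1344600 N = 1344.6 kN.
Setting C = 0.85 f'_c a b equal to T: a = 1344600/(0.85 × 31.8 × 250) = 198.979 mm.
With β₁ = 0.823, c = a/β₁ = 198.979/0.823 = 241.8 mm.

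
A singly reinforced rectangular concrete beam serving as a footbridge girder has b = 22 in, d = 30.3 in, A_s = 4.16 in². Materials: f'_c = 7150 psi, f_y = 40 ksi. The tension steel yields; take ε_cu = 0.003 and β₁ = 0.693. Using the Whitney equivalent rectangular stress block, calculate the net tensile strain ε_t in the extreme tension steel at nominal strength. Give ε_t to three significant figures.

ε_t ≈ 0.0476

a = A_s f_y/(0.85 f'_c b) = 1.245 in.
β₁ = 0.693, so c = a/β₁ = 1.245/0.693 = 1.797 in.
From the linear strain diagram with ε_cu = 0.003: ε_t = 0.003 (d − c)/c = 0.003 × (30.3 − 1.797)/1.797 = 0.0476.
Since ε_t ≥ 0.005, the section is tension-controlled.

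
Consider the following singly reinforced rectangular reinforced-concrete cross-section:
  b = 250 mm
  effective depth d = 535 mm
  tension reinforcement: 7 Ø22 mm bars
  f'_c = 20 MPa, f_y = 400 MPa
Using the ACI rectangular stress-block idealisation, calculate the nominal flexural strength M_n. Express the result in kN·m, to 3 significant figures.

M_n ≈ 436 kN·m

A_s = 7 × 380 = 2660 mm².
T = A_s f_y = 2660 × 400 = 1064000 N = 1064 kN.
From C = T: a = T/(0.85 f'_c b) = 1064000/(0.85 × 20 × 250) = 250.35 mm.
M_n = T(d − a/2) = 1064 kN × (535 − 125.175) mm = 436.05 kN·m.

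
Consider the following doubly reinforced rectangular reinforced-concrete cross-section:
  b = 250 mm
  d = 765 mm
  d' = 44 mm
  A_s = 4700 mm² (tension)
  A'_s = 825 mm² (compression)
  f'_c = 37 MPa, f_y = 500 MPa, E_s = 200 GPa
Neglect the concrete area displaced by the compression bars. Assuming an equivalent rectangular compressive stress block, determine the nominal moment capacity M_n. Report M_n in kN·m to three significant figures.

Assume both tension and compression steel yield.
Net tension couple steel: A_s − A'_s = 3875 mm².
a = (A_s − A'_s) f_y / (0.85 f'_c b) = 1937500/(0.85 × 37 × 250) = 246.42 mm.
c = a/β₁ = 246.42/0.786 = 313.51 mm; ε'_s = 0.003(c − d')/c = 0.0026 ≥ f_y/E_s = 0.0025, so compression steel does yield.
M_n = (A_s − A'_s) f_y (d − a/2) + A'_s f_y (d − d') = [1937500 × (765 − 123.21) + 412500 × (765 − 44)] × 10⁻⁶ = 1243.47 + 297.41 = 1540.88 kN·m.

M_n ≈ 1540 kN·m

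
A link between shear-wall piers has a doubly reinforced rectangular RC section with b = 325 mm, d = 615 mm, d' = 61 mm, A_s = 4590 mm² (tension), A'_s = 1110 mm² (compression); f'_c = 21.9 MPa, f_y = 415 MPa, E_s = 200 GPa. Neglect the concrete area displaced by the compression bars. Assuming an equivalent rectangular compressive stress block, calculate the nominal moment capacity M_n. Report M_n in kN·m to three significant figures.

M_n ≈ 971 kN·m

Assume both tension and compression steel yield.
Net tension couple steel: A_s − A'_s = 3480 mm².
a = (A_s − A'_s) f_y / (0.85 f'_c b) = 1444200/(0.85 × 21.9 × 325) = 238.72 mm.
c = a/β₁ = 238.72/0.85 = 280.85 mm; ε'_s = 0.003(c − d')/c = 0.0023 ≥ f_y/E_s = 0.0021, so compression steel does yield.
M_n = (A_s − A'_s) f_y (d − a/2) + A'_s f_y (d − d') = [1444200 × (615 − 119.36) + 460650 × (615 − 61)] × 10⁻⁶ = 715.80 + 255.20 = 971.00 kN·m.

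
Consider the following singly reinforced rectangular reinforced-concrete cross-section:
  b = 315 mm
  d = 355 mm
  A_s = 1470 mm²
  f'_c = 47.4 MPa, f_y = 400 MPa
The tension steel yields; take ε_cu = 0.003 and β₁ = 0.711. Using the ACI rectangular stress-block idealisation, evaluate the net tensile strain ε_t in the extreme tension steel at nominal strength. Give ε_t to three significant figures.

ε_t ≈ 0.0133

a = A_s f_y/(0.85 f'_c b) = 46.33 mm.
β₁ = 0.711, so c = a/β₁ = 46.33/0.711 = 65.16 mm.
From the linear strain diagram with ε_cu = 0.003: ε_t = 0.003 (d − c)/c = 0.003 × (355 − 65.16)/65.16 = 0.0133.
Since ε_t ≥ 0.005, the section is tension-controlled.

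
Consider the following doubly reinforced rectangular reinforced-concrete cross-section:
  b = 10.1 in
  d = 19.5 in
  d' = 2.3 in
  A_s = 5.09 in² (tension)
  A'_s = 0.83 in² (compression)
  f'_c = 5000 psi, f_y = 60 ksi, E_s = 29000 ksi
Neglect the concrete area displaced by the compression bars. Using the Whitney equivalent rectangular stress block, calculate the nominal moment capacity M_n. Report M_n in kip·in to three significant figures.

Assume both steels yield.
a = (A_s − A'_s) f_y/(0.85 f'_c b) = (5.09 − 0.83) × 60/(0.85 × 5 × 10.1) = 5.955 in.
c = a/β₁ = 5.955/0.8 = 7.444 in; ε'_s = 0.003(c − d')/c = 0.0021 ≥ ε_y = 0.0021, so the compression steel yields.
M_n = (A_s − A'_s) f_y (d − a/2) + A'_s f_y (d − d') = 255.6 × (19.5 − 2.9775) + 49.8 × (19.5 − 2.3) = 4223.2 + 856.6 = 5079.8 kip·in.

M_n ≈ 5080 kip·in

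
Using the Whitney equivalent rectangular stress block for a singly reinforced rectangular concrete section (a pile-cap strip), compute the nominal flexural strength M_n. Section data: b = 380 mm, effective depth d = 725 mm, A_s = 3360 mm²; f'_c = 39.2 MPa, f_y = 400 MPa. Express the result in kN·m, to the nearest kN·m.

T = A_s f_y = 3360 × 400 = 1344000 N = 1344 kN.
From C = T: a = T/(0.85 f'_c b) = 1344000/(0.85 × 39.2 × 380) = 106.15 mm.
M_n = T(d − a/2) = 1344 kN × (725 − 53.075) mm = 903.07 kN·m.

M_n ≈ 903 kN·m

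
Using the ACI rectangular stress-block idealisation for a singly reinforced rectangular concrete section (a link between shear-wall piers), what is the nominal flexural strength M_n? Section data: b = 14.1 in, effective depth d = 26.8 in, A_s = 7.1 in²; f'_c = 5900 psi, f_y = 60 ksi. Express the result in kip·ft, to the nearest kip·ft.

M_n ≈ 844 kip·ft

T = A_s f_y = 7.1 × 60 = 426 kips.
a = T/(0.85 f'_c b) = 426/(0.85 × 5.9 × 14.1) = 6.024 in.
M_n = T(d − a/2) = 426 × (26.8 − 3.012) = 10133.7 kip·in = 10133.7/12 = 844.48 kip·ft.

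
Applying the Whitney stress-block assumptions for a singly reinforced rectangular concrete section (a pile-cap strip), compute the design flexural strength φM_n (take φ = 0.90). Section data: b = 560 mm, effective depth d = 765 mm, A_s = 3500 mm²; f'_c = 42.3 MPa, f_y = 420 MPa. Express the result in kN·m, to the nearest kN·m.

T = A_s f_y = 3500 × 420 = 1470000 N = 1470 kN.
From C = T: a = T/(0.85 f'_c b) = 1470000/(0.85 × 42.3 × 560) = 73.01 mm.
M_n = T(d − a/2) = 1470 kN × (765 − 36.505) mm = 1070.89 kN·m.
φM_n = 0.90 × 1070.89 = 963.80 kN·m.

φM_n ≈ 964 kN·m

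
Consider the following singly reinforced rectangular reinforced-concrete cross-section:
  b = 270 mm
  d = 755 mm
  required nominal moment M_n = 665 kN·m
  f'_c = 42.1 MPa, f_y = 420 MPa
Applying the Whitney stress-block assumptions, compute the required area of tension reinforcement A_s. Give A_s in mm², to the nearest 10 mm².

With M_n = 0.85 f'_c a b (d − a/2), solve the quadratic for a:
a = d − √(d² − 2M_n/(0.85 f'_c b)) = 755 − √(755² − 2 × 665×10⁶/(0.85 × 42.1 × 270)) = 97.45 mm.
A_s = 0.85 f'_c a b / f_y = 0.85 × 42.1 × 97.45 × 270 / 420 = 2241.8 mm².

A_s ≈ 2240 mm²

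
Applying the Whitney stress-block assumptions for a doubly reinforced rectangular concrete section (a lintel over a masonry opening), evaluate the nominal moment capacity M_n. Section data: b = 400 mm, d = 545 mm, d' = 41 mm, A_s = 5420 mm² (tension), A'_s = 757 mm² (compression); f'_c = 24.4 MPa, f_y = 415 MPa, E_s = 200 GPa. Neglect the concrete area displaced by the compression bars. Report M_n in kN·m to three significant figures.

Assume both tension and compression steel yield.
Net tension couple steel: A_s − A'_s = 4663 mm².
a = (A_s − A'_s) f_y / (0.85 f'_c b) = 1935145/(0.85 × 24.4 × 400) = 233.26 mm.
c = a/β₁ = 233.26/0.85 = 274.42 mm; ε'_s = 0.003(c − d')/c = 0.0026 ≥ f_y/E_s = 0.0021, so compression steel does yield.
M_n = (A_s − A'_s) f_y (d − a/2) + A'_s f_y (d − d') = [1935145 × (545 − 116.63) + 314155 × (545 − 41)] × 10⁻⁶ = 828.96 + 158.33 = 987.29 kN·m.

M_n ≈ 987 kN·m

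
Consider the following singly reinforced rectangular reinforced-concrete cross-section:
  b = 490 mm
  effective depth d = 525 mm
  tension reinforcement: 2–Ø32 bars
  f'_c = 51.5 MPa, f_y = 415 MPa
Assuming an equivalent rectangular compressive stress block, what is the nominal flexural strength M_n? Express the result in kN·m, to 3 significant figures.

A_s = 2 × 804 = 1608 mm².
T = A_s f_y = 1608 × 415 = 667320 N = 667.32 kN.
From C = T: a = T/(0.85 f'_c b) = 667320/(0.85 × 51.5 × 490) = 31.11 mm.
M_n = T(d − a/2) = 667.32 kN × (525 − 15.555) mm = 339.96 kN·m.

M_n ≈ 340 kN·m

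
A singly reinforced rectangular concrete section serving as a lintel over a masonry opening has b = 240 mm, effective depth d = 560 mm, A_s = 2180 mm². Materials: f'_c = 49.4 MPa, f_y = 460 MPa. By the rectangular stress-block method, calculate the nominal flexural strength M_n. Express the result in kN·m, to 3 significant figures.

T = A_s f_y = 2180 × 460 = 1002800 N = 1002.8 kN.
From C = T: a = T/(0.85 f'_c b) = 1002800/(0.85 × 49.4 × 240) = 99.51 mm.
M_n = T(d − a/2) = 1002.8 kN × (560 − 49.755) mm = 511.67 kN·m.

M_n ≈ 512 kN·m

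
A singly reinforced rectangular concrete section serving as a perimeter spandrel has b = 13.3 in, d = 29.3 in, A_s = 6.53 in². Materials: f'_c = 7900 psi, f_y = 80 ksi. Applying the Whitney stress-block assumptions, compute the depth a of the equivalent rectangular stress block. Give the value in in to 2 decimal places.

T = A_s f_y = 6.53 × 80 = 522.4 kips.
a = T/(0.85 f'_c b) = 522.4/(0.85 × 7.9 × 13.3) = 5.85 in.

a ≈ 5.85 in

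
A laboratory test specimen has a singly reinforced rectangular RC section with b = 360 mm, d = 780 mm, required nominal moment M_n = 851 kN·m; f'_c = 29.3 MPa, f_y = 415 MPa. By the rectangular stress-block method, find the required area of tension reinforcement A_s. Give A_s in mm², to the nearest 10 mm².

A_s ≈ 2870 mm²

With M_n = 0.85 f'_c a b (d − a/2), solve the quadratic for a:
a = d − √(d² − 2M_n/(0.85 f'_c b)) = 780 − √(780² − 2 × 851×10⁶/(0.85 × 29.3 × 360)) = 133.03 mm.
A_s = 0.85 f'_c a b / f_y = 0.85 × 29.3 × 133.03 × 360 / 415 = 2874.0 mm².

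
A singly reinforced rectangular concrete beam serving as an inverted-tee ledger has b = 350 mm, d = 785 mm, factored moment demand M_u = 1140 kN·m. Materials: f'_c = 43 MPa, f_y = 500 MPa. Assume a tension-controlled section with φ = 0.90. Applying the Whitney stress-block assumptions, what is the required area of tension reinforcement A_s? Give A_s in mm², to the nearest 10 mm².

M_n = M_u/φ = 1140/0.90 = 1266.67 kN·m.
With M_n = 0.85 f'_c a b (d − a/2), solve the quadratic for a:
a = d − √(d² − 2M_n/(0.85 f'_c b)) = 785 − √(785² − 2 × 1266.67×10⁶/(0.85 × 43 × 350)) = 138.32 mm.
A_s = 0.85 f'_c a b / f_y = 0.85 × 43 × 138.32 × 350 / 500 = 3538.9 mm².

A_s ≈ 3540 mm²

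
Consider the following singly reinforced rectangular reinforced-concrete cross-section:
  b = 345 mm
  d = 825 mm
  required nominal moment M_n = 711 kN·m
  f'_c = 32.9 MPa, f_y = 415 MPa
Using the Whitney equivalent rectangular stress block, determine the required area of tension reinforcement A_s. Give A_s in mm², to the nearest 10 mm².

With M_n = 0.85 f'_c a b (d − a/2), solve the quadratic for a:
a = d − √(d² − 2M_n/(0.85 f'_c b)) = 825 − √(825² − 2 × 711×10⁶/(0.85 × 32.9 × 345)) = 94.77 mm.
A_s = 0.85 f'_c a b / f_y = 0.85 × 32.9 × 94.77 × 345 / 415 = 2203.2 mm².

A_s ≈ 2200 mm²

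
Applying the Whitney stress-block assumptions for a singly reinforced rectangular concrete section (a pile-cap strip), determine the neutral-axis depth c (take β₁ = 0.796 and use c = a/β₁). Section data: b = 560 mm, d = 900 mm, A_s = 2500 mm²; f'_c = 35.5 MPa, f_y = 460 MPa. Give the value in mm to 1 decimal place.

T = A_s f_y = 2500 × 460 = 1150000 N = 1150 kN.
Setting C = 0.85 f'_c a b equal to T: a = 1150000/(0.85 × 35.5 × 560) = 68.055 mm.
With β₁ = 0.796, c = a/β₁ = 68.055/0.796 = 85.5 mm.

c ≈ 85.5 mm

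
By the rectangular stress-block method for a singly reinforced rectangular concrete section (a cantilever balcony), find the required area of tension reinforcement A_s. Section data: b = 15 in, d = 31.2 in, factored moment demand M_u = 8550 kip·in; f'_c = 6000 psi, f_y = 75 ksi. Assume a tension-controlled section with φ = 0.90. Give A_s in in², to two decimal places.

A_s ≈ 4.36 in²

M_n = M_u/φ = 8550/0.90 = 9500 kip·in.
From M_n = 0.85 f'_c a b (d − a/2):
a = d − √(d² − 2M_n/(0.85 f'_c b)) = 31.2 − √(31.2² − 2 × 9500/(0.85 × 6 × 15)) = 4.273 in.
A_s = 0.85 f'_c a b / f_y = 0.85 × 6 × 4.273 × 15 / 75 = 4.358 in².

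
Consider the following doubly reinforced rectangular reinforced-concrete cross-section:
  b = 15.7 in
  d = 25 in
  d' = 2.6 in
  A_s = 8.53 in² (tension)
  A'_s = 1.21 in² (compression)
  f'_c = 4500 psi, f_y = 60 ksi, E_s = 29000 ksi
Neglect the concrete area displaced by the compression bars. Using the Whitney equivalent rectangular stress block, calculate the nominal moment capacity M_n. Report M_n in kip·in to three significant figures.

Assume both steels yield.
a = (A_s − A'_s) f_y/(0.85 f'_c b) = (8.53 − 1.21) × 60/(0.85 × 4.5 × 15.7) = 7.314 in.
c = a/β₁ = 7.314/0.825 = 8.865 in; ε'_s = 0.003(c − d')/c = 0.0021 ≥ ε_y = 0.0021, so the compression steel yields.
M_n = (A_s − A'_s) f_y (d − a/2) + A'_s f_y (d − d') = 439.2 × (25 − 3.657) + 72.6 × (25 − 2.6) = 9373.8 + 1626.2 = 11000.0 kip·in.

M_n ≈ 11000 kip·in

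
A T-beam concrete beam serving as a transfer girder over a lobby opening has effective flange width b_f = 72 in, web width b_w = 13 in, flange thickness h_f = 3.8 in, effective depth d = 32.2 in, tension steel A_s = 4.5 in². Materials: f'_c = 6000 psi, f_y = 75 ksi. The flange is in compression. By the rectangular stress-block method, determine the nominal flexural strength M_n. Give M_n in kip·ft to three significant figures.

M_n ≈ 893 kip·ft

Tension: T = A_s f_y = 4.5 × 75 = 337.5 kips.
Try a within the flange: a = T/(0.85 f'_c b_f) = 337.5/(0.85 × 6 × 72) = 0.919 in.
Since a = 0.919 ≤ h_f = 3.8 in, the stress block lies entirely in the flange; analyse as a rectangular beam of width b_f.
M_n = T(d − a/2) = 337.5 × (32.2 − 0.4595) = 10712.4 kip·in.
M_n = 10712.4/12 = 892.70 kip·ft.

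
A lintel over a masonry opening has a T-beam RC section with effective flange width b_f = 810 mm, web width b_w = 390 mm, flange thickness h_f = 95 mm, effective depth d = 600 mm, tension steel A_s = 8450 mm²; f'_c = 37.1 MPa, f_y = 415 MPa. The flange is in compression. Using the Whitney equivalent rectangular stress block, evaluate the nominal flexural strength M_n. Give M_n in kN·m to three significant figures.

M_n ≈ 1840 kN·m

Tension: T = A_s f_y = 8450 × 415 = 3506750 N.
Try a within the flange: a = T/(0.85 f'_c b_f) = 3506750/(0.85 × 37.1 × 810) = 137.29 mm.
a = 137.29 > h_f = 95 mm: the block extends into the web. Split into flange-overhang and web parts.
C_f = 0.85 f'_c (b_f − b_w) h_f = 0.85 × 37.1 × (810 − 390) × 95 = 1258247 N.
Remaining web compression depth: a_w = (T − C_f)/(0.85 f'_c b_w) = (3506750 − 1258247)/(0.85 × 37.1 × 390) = 182.83 mm.
M_n = C_f(d − h_f/2) + (T − C_f)(d − a_w/2) = 1258247 × (600 − 47.5) + 2248503 × (600 − 91.415) = 695.18 + 1143.55 = 1838.73 × 10⁶ N·mm.
M_n = 1838.73 kN·m.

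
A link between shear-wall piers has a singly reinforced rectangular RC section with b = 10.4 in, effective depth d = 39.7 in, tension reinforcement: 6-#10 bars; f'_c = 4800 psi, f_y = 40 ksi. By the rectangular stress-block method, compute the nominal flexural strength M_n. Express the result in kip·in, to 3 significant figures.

M_n ≈ 11000 kip·in

A_s = 6 × 1.27 = 7.62 in².
T = A_s f_y = 7.62 × 40 = 304.8 kips.
a = T/(0.85 f'_c b) = 304.8/(0.85 × 4.8 × 10.4) = 7.183 in.
M_n = T(d − a/2) = 304.8 × (39.7 − 3.5915) = 11005.9 kip·in.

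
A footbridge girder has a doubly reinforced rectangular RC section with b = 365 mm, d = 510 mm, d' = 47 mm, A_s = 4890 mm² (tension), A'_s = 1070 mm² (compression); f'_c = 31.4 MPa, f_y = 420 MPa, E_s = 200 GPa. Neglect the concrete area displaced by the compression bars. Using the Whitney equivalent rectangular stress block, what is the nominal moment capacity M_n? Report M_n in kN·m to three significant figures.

Assume both tension and compression steel yield.
Net tension couple steel: A_s − A'_s = 3820 mm².
a = (A_s − A'_s) f_y / (0.85 f'_c b) = 1604400/(0.85 × 31.4 × 365) = 164.69 mm.
c = a/β₁ = 164.69/0.826 = 199.38 mm; ε'_s = 0.003(c − d')/c = 0.0023 ≥ f_y/E_s = 0.0021, so compression steel does yield.
M_n = (A_s − A'_s) f_y (d − a/2) + A'_s f_y (d − d') = [1604400 × (510 − 82.345) + 449400 × (510 − 47)] × 10⁻⁶ = 686.13 + 208.07 = 894.20 kN·m.

M_n ≈ 894 kN·m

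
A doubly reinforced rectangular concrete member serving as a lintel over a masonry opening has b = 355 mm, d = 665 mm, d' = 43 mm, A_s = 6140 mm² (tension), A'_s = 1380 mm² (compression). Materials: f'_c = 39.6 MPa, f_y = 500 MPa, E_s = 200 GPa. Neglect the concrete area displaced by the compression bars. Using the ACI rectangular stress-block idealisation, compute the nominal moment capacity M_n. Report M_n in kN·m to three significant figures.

Assume both tension and compression steel yield.
Net tension couple steel: A_s − A'_s = 4760 mm².
a = (A_s − A'_s) f_y / (0.85 f'_c b) = 2380000/(0.85 × 39.6 × 355) = 199.17 mm.
c = a/β₁ = 199.17/0.767 = 259.67 mm; ε'_s = 0.003(c − d')/c = 0.0025 ≥ f_y/E_s = 0.0025, so compression steel does yield.
M_n = (A_s − A'_s) f_y (d − a/2) + A'_s f_y (d − d') = [2380000 × (665 − 99.585) + 690000 × (665 − 43)] × 10⁻⁶ = 1345.69 + 429.18 = 1774.87 kN·m.

M_n ≈ 1770 kN·m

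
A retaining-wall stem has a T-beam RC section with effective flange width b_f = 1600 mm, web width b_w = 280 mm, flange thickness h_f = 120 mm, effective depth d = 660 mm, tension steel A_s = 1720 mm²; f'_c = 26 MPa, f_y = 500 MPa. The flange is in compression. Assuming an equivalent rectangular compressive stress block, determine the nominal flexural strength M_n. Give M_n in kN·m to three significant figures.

Tension: T = A_s f_y = 1720 × 500 = 860000 N.
Try a within the flange: a = T/(0.85 f'_c b_f) = 860000/(0.85 × 26 × 1600) = 24.32 mm.
Since a = 24.32 ≤ h_f = 120 mm, the stress block lies entirely in the flange; analyse as a rectangular beam of width b_f.
M_n = T(d − a/2) = 860000 × (660 − 12.16) = 557.14 × 10⁶ N·mm.
M_n = 557.14 kN·m.

M_n ≈ 557 kN·m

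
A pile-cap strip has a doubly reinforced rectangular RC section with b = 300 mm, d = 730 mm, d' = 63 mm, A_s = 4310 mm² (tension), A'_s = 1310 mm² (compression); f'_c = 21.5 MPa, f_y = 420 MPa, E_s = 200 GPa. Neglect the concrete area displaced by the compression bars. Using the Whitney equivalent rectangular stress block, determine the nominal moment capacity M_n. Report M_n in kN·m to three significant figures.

M_n ≈ 1140 kN·m

Assume both tension and compression steel yield.
Net tension couple steel: A_s − A'_s = 3000 mm².
a = (A_s − A'_s) f_y / (0.85 f'_c b) = 1260000/(0.85 × 21.5 × 300) = 229.82 mm.
c = a/β₁ = 229.82/0.85 = 270.38 mm; ε'_s = 0.003(c − d')/c = 0.0023 ≥ f_y/E_s = 0.0021, so compression steel does yield.
M_n = (A_s − A'_s) f_y (d − a/2) + A'_s f_y (d − d') = [1260000 × (730 − 114.91) + 550200 × (730 − 63)] × 10⁻⁶ = 775.01 + 366.98 = 1141.99 kN·m.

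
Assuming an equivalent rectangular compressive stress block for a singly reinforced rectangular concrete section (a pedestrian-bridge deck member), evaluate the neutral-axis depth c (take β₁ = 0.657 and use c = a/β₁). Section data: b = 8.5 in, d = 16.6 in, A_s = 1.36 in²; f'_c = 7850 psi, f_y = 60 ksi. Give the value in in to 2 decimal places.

T = A_s f_y = 1.36 × 60 = 81.6 kips.
a = T/(0.85 f'_c b) = 81.6/(0.85 × 7.85 × 8.5) = 1.4387 in.
With β₁ = 0.657, c = a/β₁ = 1.4387/0.657 = 2.19 in.

c ≈ 2.19 in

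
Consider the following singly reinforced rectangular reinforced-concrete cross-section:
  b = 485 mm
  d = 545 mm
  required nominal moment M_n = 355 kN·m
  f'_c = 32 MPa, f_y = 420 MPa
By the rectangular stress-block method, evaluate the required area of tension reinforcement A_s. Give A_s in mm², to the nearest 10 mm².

A_s ≈ 1630 mm²

With M_n = 0.85 f'_c a b (d − a/2), solve the quadratic for a:
a = d − √(d² − 2M_n/(0.85 f'_c b)) = 545 − √(545² − 2 × 355×10⁶/(0.85 × 32 × 485)) = 51.84 mm.
A_s = 0.85 f'_c a b / f_y = 0.85 × 32 × 51.84 × 485 / 420 = 1628.3 mm².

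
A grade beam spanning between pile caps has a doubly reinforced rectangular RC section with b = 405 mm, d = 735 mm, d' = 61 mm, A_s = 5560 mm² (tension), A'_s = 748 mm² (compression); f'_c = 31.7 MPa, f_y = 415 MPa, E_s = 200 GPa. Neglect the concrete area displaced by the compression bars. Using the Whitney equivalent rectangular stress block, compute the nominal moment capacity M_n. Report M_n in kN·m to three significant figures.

M_n ≈ 1490 kN·m

Assume both tension and compression steel yield.
Net tension couple steel: A_s − A'_s = 4812 mm².
a = (A_s − A'_s) f_y / (0.85 f'_c b) = 1996980/(0.85 × 31.7 × 405) = 183.00 mm.
c = a/β₁ = 183.00/0.824 = 222.09 mm; ε'_s = 0.003(c − d')/c = 0.0022 ≥ f_y/E_s = 0.0021, so compression steel does yield.
M_n = (A_s − A'_s) f_y (d − a/2) + A'_s f_y (d − d') = [1996980 × (735 − 91.5) + 310420 × (735 − 61)] × 10⁻⁶ = 1285.06 + 209.22 = 1494.28 kN·m.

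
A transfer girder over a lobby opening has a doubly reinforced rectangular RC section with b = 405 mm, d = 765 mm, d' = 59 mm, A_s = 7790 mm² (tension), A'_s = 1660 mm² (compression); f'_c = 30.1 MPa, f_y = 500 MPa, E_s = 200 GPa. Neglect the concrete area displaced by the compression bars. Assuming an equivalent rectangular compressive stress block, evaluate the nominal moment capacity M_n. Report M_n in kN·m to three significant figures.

M_n ≈ 2480 kN·m

Assume both tension and compression steel yield.
Net tension couple steel: A_s − A'_s = 6130 mm².
a = (A_s − A'_s) f_y / (0.85 f'_c b) = 3065000/(0.85 × 30.1 × 405) = 295.79 mm.
c = a/β₁ = 295.79/0.835 = 354.24 mm; ε'_s = 0.003(c − d')/c = 0.0025 ≥ f_y/E_s = 0.0025, so compression steel does yield.
M_n = (A_s − A'_s) f_y (d − a/2) + A'_s f_y (d − d') = [3065000 × (765 − 147.895) + 830000 × (765 − 59)] × 10⁻⁶ = 1891.43 + 585.98 = 2477.41 kN·m.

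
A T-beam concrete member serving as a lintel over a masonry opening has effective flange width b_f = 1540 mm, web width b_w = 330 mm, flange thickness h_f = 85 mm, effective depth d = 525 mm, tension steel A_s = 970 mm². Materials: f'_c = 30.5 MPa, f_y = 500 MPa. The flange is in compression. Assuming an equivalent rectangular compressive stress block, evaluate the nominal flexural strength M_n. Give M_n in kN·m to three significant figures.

M_n ≈ 252 kN·m

Tension: T = A_s f_y = 970 × 500 = 485000 N.
Try a within the flange: a = T/(0.85 f'_c b_f) = 485000/(0.85 × 30.5 × 1540) = 12.15 mm.
Since a = 12.15 ≤ h_f = 85 mm, the stress block lies entirely in the flange; analyse as a rectangular beam of width b_f.
M_n = T(d − a/2) = 485000 × (525 − 6.075) = 251.68 × 10⁶ N·mm.
M_n = 251.68 kN·m.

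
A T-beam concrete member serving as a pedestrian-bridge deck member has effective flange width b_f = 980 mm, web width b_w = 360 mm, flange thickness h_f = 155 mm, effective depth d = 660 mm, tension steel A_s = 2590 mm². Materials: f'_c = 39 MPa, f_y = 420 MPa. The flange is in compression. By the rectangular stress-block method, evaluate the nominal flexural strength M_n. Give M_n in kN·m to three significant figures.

M_n ≈ 700 kN·m

Tension: T = A_s f_y = 2590 × 420 = 1087800 N.
Try a within the flange: a = T/(0.85 f'_c b_f) = 1087800/(0.85 × 39 × 980) = 33.48 mm.
Since a = 33.48 ≤ h_f = 155 mm, the stress block lies entirely in the flange; analyse as a rectangular beam of width b_f.
M_n = T(d − a/2) = 1087800 × (660 − 16.74) = 699.74 × 10⁶ N·mm.
M_n = 699.74 kN·m.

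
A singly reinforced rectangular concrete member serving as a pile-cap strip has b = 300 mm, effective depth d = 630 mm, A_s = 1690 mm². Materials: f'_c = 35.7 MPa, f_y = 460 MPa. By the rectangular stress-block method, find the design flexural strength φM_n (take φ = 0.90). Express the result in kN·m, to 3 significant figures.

T = A_s f_y = 1690 × 460 = 777400 N = 777.4 kN.
From C = T: a = T/(0.85 f'_c b) = 777400/(0.85 × 35.7 × 300) = 85.40 mm.
M_n = T(d − a/2) = 777.4 kN × (630 − 42.7) mm = 456.57 kN·m.
φM_n = 0.90 × 456.57 = 410.91 kN·m.

φM_n ≈ 411 kN·m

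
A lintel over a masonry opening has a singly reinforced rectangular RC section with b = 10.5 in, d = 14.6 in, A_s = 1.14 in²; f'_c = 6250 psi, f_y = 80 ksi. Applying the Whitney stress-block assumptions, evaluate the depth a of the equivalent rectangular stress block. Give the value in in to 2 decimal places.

T = A_s f_y = 1.14 × 80 = 91.2 kips.
a = T/(0.85 f'_c b) = 91.2/(0.85 × 6.25 × 10.5) = 1.63 in.

a ≈ 1.63 in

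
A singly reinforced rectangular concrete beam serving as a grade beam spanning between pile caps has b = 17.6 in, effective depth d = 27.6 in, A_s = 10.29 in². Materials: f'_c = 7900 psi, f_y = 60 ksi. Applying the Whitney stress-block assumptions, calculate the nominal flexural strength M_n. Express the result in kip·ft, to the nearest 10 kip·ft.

M_n ≈ 1290 kip·ft

T = A_s f_y = 10.29 × 60 = 617.4 kips.
a = T/(0.85 f'_c b) = 617.4/(0.85 × 7.9 × 17.6) = 5.224 in.
M_n = T(d − a/2) = 617.4 × (27.6 − 2.612) = 15427.6 kip·in = 15427.6/12 = 1285.63 kip·ft.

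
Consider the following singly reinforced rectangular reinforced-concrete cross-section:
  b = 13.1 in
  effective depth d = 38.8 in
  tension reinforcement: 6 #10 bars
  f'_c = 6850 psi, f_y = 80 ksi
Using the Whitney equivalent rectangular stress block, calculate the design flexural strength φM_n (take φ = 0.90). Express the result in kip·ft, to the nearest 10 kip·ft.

φM_n ≈ 1590 kip·ft

A_s = 6 × 1.27 = 7.62 in².
T = A_s f_y = 7.62 × 80 = 609.6 kips.
a = T/(0.85 f'_c b) = 609.6/(0.85 × 6.85 × 13.1) = 7.992 in.
M_n = T(d − a/2) = 609.6 × (38.8 − 3.996) = 21216.5 kip·in = 21216.5/12 = 1768.04 kip·ft.
φM_n = 0.90 × 1768.04 = 1591.24 kip·ft.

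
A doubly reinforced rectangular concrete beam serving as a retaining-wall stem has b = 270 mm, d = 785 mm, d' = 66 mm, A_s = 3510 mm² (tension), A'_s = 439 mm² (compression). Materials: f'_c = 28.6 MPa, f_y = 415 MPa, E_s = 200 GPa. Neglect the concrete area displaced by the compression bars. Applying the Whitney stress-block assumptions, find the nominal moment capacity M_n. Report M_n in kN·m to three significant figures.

Assume both tension and compression steel yield.
Net tension couple steel: A_s − A'_s = 3071 mm².
a = (A_s − A'_s) f_y / (0.85 f'_c b) = 1274465/(0.85 × 28.6 × 270) = 194.17 mm.
c = a/β₁ = 194.17/0.846 = 229.52 mm; ε'_s = 0.003(c − d')/c = 0.0021 ≥ f_y/E_s = 0.0021, so compression steel does yield.
M_n = (A_s − A'_s) f_y (d − a/2) + A'_s f_y (d − d') = [1274465 × (785 − 97.085) + 182185 × (785 − 66)] × 10⁻⁶ = 876.72 + 130.99 = 1007.71 kN·m.

M_n ≈ 1010 kN·m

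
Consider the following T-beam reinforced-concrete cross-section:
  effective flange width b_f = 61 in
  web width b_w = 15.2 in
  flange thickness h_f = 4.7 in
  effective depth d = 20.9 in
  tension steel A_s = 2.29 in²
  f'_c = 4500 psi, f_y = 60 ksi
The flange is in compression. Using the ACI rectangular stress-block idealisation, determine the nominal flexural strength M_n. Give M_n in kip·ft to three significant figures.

M_n ≈ 236 kip·ft

Tension: T = A_s f_y = 2.29 × 60 = 137.4 kips.
Try a within the flange: a = T/(0.85 f'_c b_f) = 137.4/(0.85 × 4.5 × 61) = 0.589 in.
Since a = 0.589 ≤ h_f = 4.7 in, the stress block lies entirely in the flange; analyse as a rectangular beam of width b_f.
M_n = T(d − a/2) = 137.4 × (20.9 − 0.2945) = 2831.2 kip·in.
M_n = 2831.2/12 = 235.93 kip·ft.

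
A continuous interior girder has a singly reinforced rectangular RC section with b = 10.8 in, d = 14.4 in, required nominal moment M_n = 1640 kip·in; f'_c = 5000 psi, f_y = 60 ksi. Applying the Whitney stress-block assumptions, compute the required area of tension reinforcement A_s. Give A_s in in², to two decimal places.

From M_n = 0.85 f'_c a b (d − a/2):
a = d − √(d² − 2M_n/(0.85 f'_c b)) = 14.4 − √(14.4² − 2 × 1640/(0.85 × 5 × 10.8)) = 2.742 in.
A_s = 0.85 f'_c a b / f_y = 0.85 × 5 × 2.742 × 10.8 / 60 = 2.098 in².

A_s ≈ 2.10 in²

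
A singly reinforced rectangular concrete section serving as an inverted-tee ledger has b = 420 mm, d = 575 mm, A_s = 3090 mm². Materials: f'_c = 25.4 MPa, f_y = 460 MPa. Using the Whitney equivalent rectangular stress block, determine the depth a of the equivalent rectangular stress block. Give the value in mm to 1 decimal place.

a ≈ 156.8 mm

T = A_s f_y = 3090 × 460 = 1421400 N = 1421.4 kN.
Setting C = 0.85 f'_c a b equal to T: a = 1421400/(0.85 × 25.4 × 420) = 156.8 mm.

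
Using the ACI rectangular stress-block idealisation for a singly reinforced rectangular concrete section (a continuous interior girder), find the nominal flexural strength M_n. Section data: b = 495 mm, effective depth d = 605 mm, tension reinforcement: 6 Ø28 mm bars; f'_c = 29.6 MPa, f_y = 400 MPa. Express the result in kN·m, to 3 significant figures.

A_s = 6 × 616 = 3696 mm².
T = A_s f_y = 3696 × 400 = 1478400 N = 1478.4 kN.
From C = T: a = T/(0.85 f'_c b) = 1478400/(0.85 × 29.6 × 495) = 118.71 mm.
M_n = T(d − a/2) = 1478.4 kN × (605 − 59.355) mm = 806.68 kN·m.

M_n ≈ 807 kN·m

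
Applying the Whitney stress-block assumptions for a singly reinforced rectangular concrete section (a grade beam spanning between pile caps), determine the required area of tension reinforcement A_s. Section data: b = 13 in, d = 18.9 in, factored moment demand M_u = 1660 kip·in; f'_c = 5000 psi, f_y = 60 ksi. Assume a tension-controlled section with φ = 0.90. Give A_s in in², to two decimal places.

M_n = M_u/φ = 1660/0.90 = 1844.44 kip·in.
From M_n = 0.85 f'_c a b (d − a/2):
a = d − √(d² − 2M_n/(0.85 f'_c b)) = 18.9 − √(18.9² − 2 × 1844.44/(0.85 × 5 × 13)) = 1.858 in.
A_s = 0.85 f'_c a b / f_y = 0.85 × 5 × 1.858 × 13 / 60 = 1.711 in².

A_s ≈ 1.71 in²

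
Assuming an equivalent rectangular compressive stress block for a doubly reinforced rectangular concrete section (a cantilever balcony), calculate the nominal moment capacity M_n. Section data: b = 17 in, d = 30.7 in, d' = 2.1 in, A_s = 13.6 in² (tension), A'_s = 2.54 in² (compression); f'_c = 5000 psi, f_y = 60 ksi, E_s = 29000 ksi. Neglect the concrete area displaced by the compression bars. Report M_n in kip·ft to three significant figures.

M_n ≈ 1810 kip·ft

Assume both steels yield.
a = (A_s − A'_s) f_y/(0.85 f'_c b) = (13.6 − 2.54) × 60/(0.85 × 5 × 17) = 9.185 in.
c = a/β₁ = 9.185/0.8 = 11.481 in; ε'_s = 0.003(c − d')/c = 0.0025 ≥ ε_y = 0.0021, so the compression steel yields.
M_n = (A_s − A'_s) f_y (d − a/2) + A'_s f_y (d − d') = 663.6 × (30.7 − 4.5925) + 152.4 × (30.7 − 2.1) = 17324.9 + 4358.6 = 21683.5 kip·in = 21683.5/12 = 1806.96 kip·ft.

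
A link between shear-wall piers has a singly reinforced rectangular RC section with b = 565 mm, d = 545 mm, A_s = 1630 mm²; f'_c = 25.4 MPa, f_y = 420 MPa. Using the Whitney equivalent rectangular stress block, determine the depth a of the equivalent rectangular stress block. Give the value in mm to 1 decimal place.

a ≈ 56.1 mm

T = A_s f_y = 1630 × 420 = 684600 N = 684.6 kN.
Setting C = 0.85 f'_c a b equal to T: a = 684600/(0.85 × 25.4 × 565) = 56.1 mm.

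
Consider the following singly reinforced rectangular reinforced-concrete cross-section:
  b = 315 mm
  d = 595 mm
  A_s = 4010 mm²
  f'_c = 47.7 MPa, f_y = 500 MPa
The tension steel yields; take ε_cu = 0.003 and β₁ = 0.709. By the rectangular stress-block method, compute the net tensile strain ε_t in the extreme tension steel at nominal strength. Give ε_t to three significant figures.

ε_t ≈ 0.00506

a = A_s f_y/(0.85 f'_c b) = 156.99 mm.
β₁ = 0.709, so c = a/β₁ = 156.99/0.709 = 221.42 mm.
From the linear strain diagram with ε_cu = 0.003: ε_t = 0.003 (d − c)/c = 0.003 × (595 − 221.42)/221.42 = 0.00506.
Since ε_t ≥ 0.005, the section is tension-controlled.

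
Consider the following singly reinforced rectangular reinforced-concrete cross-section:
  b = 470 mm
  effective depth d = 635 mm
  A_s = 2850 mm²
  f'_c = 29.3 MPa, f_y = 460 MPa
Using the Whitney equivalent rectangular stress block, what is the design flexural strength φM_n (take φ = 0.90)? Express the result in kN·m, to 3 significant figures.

T = A_s f_y = 2850 × 460 = 1311000 N = 1311 kN.
From C = T: a = T/(0.85 f'_c b) = 1311000/(0.85 × 29.3 × 470) = 112.00 mm.
M_n = T(d − a/2) = 1311 kN × (635 − 56) mm = 759.07 kN·m.
φM_n = 0.90 × 759.07 = 683.16 kN·m.

φM_n ≈ 683 kN·m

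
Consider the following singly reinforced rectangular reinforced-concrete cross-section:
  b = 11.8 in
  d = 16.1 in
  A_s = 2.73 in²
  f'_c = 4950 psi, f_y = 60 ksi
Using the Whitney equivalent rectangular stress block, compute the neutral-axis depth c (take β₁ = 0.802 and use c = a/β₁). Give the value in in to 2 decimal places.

c ≈ 4.11 in

T = A_s f_y = 2.73 × 60 = 163.8 kips.
a = T/(0.85 f'_c b) = 163.8/(0.85 × 4.95 × 11.8) = 3.2992 in.
With β₁ = 0.802, c = a/β₁ = 3.2992/0.802 = 4.11 in.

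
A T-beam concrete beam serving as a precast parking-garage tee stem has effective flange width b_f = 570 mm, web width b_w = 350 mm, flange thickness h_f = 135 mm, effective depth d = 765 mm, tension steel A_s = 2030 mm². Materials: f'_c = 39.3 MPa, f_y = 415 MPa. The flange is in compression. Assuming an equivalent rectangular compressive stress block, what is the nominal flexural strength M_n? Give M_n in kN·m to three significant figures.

Tension: T = A_s f_y = 2030 × 415 = 842450 N.
Try a within the flange: a = T/(0.85 f'_c b_f) = 842450/(0.85 × 39.3 × 570) = 44.24 mm.
Since a = 44.24 ≤ h_f = 135 mm, the stress block lies entirely in the flange; analyse as a rectangular beam of width b_f.
M_n = T(d − a/2) = 842450 × (765 − 22.12) = 625.84 × 10⁶ N·mm.
M_n = 625.84 kN·m.

M_n ≈ 626 kN·m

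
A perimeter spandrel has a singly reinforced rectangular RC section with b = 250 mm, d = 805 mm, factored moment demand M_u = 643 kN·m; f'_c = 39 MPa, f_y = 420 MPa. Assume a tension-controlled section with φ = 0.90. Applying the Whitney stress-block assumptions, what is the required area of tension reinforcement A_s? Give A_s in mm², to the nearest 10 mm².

A_s ≈ 2280 mm²

M_n = M_u/φ = 643/0.90 = 714.444 kN·m.
With M_n = 0.85 f'_c a b (d − a/2), solve the quadratic for a:
a = d − √(d² − 2M_n/(0.85 f'_c b)) = 805 − √(805² − 2 × 714.444×10⁶/(0.85 × 39 × 250)) = 115.36 mm.
A_s = 0.85 f'_c a b / f_y = 0.85 × 39 × 115.36 × 250 / 420 = 2276.3 mm².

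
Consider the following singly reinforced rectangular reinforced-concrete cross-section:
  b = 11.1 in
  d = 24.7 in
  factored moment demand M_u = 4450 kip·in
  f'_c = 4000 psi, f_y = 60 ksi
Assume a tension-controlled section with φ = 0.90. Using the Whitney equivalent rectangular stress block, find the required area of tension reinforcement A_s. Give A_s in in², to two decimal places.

A_s ≈ 3.80 in²

M_n = M_u/φ = 4450/0.90 = 4944.44 kip·in.
From M_n = 0.85 f'_c a b (d − a/2):
a = d − √(d² − 2M_n/(0.85 f'_c b)) = 24.7 − √(24.7² − 2 × 4944.44/(0.85 × 4 × 11.1)) = 6.044 in.
A_s = 0.85 f'_c a b / f_y = 0.85 × 4 × 6.044 × 11.1 / 60 = 3.802 in².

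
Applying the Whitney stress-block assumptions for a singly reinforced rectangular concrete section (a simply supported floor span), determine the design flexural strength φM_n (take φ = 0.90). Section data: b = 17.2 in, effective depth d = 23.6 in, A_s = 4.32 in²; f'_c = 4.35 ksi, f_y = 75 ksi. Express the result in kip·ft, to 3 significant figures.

φM_n ≈ 512 kip·ft

T = A_s f_y = 4.32 × 75 = 324 kips.
a = T/(0.85 f'_c b) = 324/(0.85 × 4.35 × 17.2) = 5.095 in.
M_n = T(d − a/2) = 324 × (23.6 − 2.5475) = 6821.0 kip·in = 6821.0/12 = 568.42 kip·ft.
φM_n = 0.90 × 568.42 = 511.58 kip·ft.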